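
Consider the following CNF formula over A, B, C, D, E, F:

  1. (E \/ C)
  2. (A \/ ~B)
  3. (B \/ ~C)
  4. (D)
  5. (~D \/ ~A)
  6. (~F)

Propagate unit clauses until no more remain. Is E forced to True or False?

True

(D) is a unit clause: D = True.
In (~D \/ ~A), ~D is now false; ~A must hold, so A = False.
In (A \/ ~B), A is now false; ~B must hold, so B = False.
(B \/ ~C): since B = False, the clause reduces to (~C). C = False.
From (E \/ C) and C = False: E = True.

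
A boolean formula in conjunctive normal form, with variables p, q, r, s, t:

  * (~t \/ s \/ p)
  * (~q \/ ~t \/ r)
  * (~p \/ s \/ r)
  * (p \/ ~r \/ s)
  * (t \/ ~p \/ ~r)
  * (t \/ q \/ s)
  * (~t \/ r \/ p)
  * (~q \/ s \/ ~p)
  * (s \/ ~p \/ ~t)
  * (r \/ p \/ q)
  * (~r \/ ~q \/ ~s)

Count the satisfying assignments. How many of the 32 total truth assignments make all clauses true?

Split on p, then r.
  p=T, r=T: remaining (q,s,t) ∈ {(F,T,T)} — 1.
  p=T, r=F: remaining (q,s,t) ∈ {(F,T,F); (F,T,T); (T,T,F)} — 3.
  p=F, r=T: remaining (q,s,t) ∈ {(F,T,F); (F,T,T)} — 2.
  p=F, r=F: remaining (q,s,t) ∈ {(T,F,F); (T,T,F)} — 2.
Total: 1 + 3 + 2 + 2 = 8.

8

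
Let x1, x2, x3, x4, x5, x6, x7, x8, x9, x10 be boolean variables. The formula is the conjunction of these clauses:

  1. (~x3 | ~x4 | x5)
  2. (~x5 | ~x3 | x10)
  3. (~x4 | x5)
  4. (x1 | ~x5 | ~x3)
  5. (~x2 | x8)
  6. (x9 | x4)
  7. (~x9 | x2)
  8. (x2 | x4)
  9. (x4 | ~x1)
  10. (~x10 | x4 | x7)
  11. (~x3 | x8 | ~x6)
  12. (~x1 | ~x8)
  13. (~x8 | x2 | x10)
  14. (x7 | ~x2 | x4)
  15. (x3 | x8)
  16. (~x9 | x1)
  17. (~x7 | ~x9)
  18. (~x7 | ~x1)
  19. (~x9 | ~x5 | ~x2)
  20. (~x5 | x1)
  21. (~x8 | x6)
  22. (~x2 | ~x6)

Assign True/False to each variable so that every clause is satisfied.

x1 = T, x2 = F, x3 = T, x4 = T, x5 = T, x6 = F, x7 = F, x8 = F, x9 = F, x10 = T

Check each clause:
  1. (~x3 | ~x4 | x5) — x5 is true.
  2. (~x3 | ~x5 | x10) — x10 is true.
  3. (x5 | ~x4) — x5 is true.
  4. (~x3 | x1 | ~x5) — x1 is true.
  5. (~x2 | x8) — ~x2 is true.
  6. (x9 | x4) — x4 is true.
  7. (~x9 | x2) — ~x9 is true.
  8. (x2 | x4) — x4 is true.
  9. (~x1 | x4) — x4 is true.
  10. (x4 | ~x10 | x7) — x4 is true.
  11. (~x3 | ~x6 | x8) — ~x6 is true.
  12. (~x8 | ~x1) — ~x8 is true.
  13. (x2 | x10 | ~x8) — ~x8 is true.
  14. (~x2 | x4 | x7) — x4 is true.
  15. (x3 | x8) — x3 is true.
  16. (~x9 | x1) — x1 is true.
  17. (~x9 | ~x7) — ~x7 is true.
  18. (~x1 | ~x7) — ~x7 is true.
  19. (~x9 | ~x5 | ~x2) — ~x2 is true.
  20. (~x5 | x1) — x1 is true.
  21. (x6 | ~x8) — ~x8 is true.
  22. (~x6 | ~x2) — ~x6 is true.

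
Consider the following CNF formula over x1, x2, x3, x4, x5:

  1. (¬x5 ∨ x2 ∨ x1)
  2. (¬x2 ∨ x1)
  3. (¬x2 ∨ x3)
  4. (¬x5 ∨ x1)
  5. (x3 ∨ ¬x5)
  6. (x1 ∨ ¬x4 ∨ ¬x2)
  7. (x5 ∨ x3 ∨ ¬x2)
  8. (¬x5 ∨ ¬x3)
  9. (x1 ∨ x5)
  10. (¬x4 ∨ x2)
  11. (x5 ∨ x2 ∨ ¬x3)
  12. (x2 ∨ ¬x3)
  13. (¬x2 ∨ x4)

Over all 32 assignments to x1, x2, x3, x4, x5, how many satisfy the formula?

The models are:
  x1=1 x2=0 x3=0 x4=0 x5=0
  x1=1 x2=1 x3=1 x4=1 x5=0
Count: 2.

2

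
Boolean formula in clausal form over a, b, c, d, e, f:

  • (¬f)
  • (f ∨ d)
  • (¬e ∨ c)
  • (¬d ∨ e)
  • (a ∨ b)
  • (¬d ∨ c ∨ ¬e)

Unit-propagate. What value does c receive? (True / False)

(¬f) is a unit clause: f = False.
(f ∨ d) with f = False leaves only d, so d = True.
(e ∨ ¬d): since d = True, the clause reduces to (e). e = True.
From (¬e ∨ c) and e = True: c = True.

True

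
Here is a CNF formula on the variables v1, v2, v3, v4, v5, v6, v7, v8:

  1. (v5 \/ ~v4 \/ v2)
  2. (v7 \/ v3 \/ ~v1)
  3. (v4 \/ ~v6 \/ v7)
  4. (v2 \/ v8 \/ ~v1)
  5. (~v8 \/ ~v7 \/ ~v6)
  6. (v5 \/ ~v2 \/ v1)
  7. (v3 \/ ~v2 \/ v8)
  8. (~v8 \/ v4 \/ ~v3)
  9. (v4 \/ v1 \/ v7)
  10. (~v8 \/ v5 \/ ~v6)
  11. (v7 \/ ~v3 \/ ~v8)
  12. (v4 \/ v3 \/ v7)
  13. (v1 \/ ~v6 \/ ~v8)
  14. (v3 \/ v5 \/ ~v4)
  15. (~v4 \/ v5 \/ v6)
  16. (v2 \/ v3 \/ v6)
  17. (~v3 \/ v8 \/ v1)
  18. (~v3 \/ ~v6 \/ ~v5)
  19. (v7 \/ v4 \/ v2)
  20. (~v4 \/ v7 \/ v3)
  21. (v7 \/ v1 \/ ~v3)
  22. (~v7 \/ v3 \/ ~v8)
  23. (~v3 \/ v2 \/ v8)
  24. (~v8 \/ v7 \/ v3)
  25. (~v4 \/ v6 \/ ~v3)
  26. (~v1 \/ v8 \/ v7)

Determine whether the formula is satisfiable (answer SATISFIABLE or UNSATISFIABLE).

SATISFIABLE

Branch on v1: take v1 = False.
For the remaining variables, v2 = False, v3 = False, v4 = False, v5 = False, v6 = True, v7 = True, v8 = False works.
So v1=0, v2=0, v3=0, v4=0, v5=0, v6=1, v7=1, v8=0 is a satisfying assignment.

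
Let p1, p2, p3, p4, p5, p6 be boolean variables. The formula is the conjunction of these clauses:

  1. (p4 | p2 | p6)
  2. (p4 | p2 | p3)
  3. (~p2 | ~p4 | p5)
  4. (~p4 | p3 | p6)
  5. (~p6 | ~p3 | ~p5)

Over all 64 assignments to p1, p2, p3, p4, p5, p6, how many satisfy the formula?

Split on p4, then p2.
  p4=1, p2=1: remaining (p1,p3,p5,p6) ∈ {(0,0,1,1); (0,1,1,0); (1,0,1,1); (1,1,1,0)} — 4.
  p4=1, p2=0: p1 free; 5 ways for (p3,p5,p6) × 2^1 = 10.
  p4=0, p2=1: p1 free; 7 ways for (p3,p5,p6) × 2^1 = 14.
  p4=0, p2=0: remaining (p1,p3,p5,p6) ∈ {(0,1,0,1); (1,1,0,1)} — 2.
Total: 4 + 10 + 14 + 2 = 30.

30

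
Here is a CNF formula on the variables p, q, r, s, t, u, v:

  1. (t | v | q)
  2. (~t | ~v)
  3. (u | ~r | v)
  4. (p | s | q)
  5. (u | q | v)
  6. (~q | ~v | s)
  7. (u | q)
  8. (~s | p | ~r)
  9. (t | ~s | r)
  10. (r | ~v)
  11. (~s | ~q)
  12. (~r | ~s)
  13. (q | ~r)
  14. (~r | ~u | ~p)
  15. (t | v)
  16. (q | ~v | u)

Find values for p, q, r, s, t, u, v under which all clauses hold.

p = T, q = T, r = F, s = F, t = T, u = T, v = F

Try p = True.
Try q = True.
  then s is forced to False.
  then v is forced to False.
  then t is forced to True.
Set r = False and propagate.
u is now unconstrained; take u = True.
Check each clause:
  1. (q | v | t) — q is true.
  2. (~t | ~v) — ~v is true.
  3. (v | u | ~r) — ~r is true.
  4. (s | p | q) — p is true.
  5. (u | v | q) — q is true.
  6. (~v | s | ~q) — ~v is true.
  7. (u | q) — q is true.
  8. (~s | p | ~r) — p is true.
  9. (t | ~s | r) — ~s is true.
  10. (~v | r) — ~v is true.
  11. (~s | ~q) — ~s is true.
  12. (~r | ~s) — ~s is true.
  13. (q | ~r) — q is true.
  14. (~p | ~u | ~r) — ~r is true.
  15. (v | t) — t is true.
  16. (q | u | ~v) — ~v is true.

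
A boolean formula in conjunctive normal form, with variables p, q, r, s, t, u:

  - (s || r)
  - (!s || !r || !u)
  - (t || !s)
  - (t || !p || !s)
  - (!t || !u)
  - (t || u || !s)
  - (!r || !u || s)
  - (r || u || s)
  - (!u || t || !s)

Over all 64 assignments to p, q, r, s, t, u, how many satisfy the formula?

16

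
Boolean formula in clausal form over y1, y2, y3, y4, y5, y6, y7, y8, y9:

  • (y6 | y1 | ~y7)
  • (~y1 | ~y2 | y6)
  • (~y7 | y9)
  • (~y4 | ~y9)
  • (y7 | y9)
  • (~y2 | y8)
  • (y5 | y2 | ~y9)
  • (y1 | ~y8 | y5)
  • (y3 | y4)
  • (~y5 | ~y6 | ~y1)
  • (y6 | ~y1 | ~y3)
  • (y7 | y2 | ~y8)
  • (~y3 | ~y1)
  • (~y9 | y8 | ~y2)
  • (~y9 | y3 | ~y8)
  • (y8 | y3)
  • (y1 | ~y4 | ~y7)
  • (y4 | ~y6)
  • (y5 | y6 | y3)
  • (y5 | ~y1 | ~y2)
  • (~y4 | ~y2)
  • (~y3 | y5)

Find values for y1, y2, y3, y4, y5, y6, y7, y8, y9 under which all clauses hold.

y1 = False, y2 = False, y3 = True, y4 = False, y5 = True, y6 = False, y7 = False, y8 = False, y9 = True

Try y1 = False.
Try y2 = False.
Branch on y3: take y3 = True.
  then y5 is forced to True.
The remaining clauses are satisfied by y4 = False, y6 = False, y7 = False, y8 = False, y9 = True.
Check each clause:
  1. (y1 | y6 | ~y7) — ~y7 is true.
  2. (y6 | ~y1 | ~y2) — ~y1 is true.
  3. (y9 | ~y7) — ~y7 is true.
  4. (~y4 | ~y9) — ~y4 is true.
  5. (y7 | y9) — y9 is true.
  6. (y8 | ~y2) — ~y2 is true.
  7. (~y9 | y2 | y5) — y5 is true.
  8. (y1 | ~y8 | y5) — ~y8 is true.
  9. (y3 | y4) — y3 is true.
  10. (~y1 | ~y6 | ~y5) — ~y6 is true.
  11. (~y1 | ~y3 | y6) — ~y1 is true.
  12. (~y8 | y7 | y2) — ~y8 is true.
  13. (~y1 | ~y3) — ~y1 is true.
  14. (y8 | ~y9 | ~y2) — ~y2 is true.
  15. (~y9 | ~y8 | y3) — ~y8 is true.
  16. (y8 | y3) — y3 is true.
  17. (y1 | ~y4 | ~y7) — ~y7 is true.
  18. (~y6 | y4) — ~y6 is true.
  19. (y5 | y6 | y3) — y3 is true.
  20. (y5 | ~y1 | ~y2) — y5 is true.
  21. (~y2 | ~y4) — ~y4 is true.
  22. (y5 | ~y3) — y5 is true.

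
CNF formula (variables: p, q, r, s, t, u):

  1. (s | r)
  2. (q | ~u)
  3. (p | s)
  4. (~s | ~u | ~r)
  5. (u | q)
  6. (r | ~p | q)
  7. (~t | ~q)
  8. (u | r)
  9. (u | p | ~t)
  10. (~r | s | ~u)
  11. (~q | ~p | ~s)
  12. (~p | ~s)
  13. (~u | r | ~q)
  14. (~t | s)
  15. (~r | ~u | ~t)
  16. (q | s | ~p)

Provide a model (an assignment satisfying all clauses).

t occurs only negated in the remaining clauses — set t = False.
Set p = True and propagate.
  then s is forced to False.
  then r is forced to True.
  then u is forced to False.
  then q is forced to True.
Every clause has at least one true literal under this assignment.

p=1, q=1, r=1, s=0, t=0, u=0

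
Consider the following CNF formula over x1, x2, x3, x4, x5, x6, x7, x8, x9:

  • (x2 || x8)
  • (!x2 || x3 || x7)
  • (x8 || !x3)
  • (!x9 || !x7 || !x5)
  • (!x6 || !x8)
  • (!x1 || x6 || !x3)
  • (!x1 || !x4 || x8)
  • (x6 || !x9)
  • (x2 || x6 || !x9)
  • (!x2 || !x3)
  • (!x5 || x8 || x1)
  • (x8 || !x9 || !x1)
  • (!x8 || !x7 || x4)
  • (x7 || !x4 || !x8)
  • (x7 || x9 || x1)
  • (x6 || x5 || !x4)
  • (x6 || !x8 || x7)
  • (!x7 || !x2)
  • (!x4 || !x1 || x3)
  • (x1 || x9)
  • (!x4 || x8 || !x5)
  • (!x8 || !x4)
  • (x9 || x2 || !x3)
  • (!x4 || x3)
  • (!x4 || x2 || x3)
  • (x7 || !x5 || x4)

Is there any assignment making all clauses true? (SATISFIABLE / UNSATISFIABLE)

UNSATISFIABLE

x8 = True:
  propagation gives x6=False, x9=False, x7=True, x4=True; an empty clause results — contradiction.
x8 = False:
  propagation gives x2=True, x3=False, x7=True; an empty clause results — contradiction.
Every branch closes, so no satisfying assignment exists.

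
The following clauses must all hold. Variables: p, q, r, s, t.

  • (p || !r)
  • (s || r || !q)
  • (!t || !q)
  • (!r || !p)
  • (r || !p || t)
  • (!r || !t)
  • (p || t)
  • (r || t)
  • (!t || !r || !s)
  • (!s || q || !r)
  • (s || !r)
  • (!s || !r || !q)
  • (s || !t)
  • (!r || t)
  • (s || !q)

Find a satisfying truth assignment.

Set p = False and propagate.
  then r is forced to False.
  then t is forced to True.
  then q is forced to False.
  then s is forced to True.

p = False, q = False, r = False, s = True, t = True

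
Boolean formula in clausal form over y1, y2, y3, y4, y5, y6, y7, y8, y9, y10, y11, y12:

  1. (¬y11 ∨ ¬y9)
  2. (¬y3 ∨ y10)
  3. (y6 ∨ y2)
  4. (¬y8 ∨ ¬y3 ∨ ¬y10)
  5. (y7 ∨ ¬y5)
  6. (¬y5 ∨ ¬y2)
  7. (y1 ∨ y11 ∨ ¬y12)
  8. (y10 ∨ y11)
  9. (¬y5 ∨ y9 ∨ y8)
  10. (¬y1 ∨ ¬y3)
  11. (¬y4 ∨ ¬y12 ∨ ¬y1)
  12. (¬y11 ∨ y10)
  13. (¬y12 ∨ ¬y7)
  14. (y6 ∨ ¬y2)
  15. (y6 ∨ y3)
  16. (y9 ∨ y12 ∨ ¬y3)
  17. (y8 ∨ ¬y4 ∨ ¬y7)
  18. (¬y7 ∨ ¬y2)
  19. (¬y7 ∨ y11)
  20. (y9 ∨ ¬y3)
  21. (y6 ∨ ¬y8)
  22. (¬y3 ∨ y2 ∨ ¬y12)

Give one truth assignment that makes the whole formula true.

y1=1, y2=0, y3=0, y4=0, y5=0, y6=1, y7=0, y8=0, y9=0, y10=1, y11=0, y12=1

Pure literal: y4 appears only negated; assign y4 = False.
y5 occurs only negated in the remaining clauses — set y5 = False.
Try y1 = True.
  then y3 is forced to False.
  then y6 is forced to True.
For the remaining variables, y2 = False, y7 = False, y8 = False, y9 = False, y10 = True, y11 = False, y12 = True works.
Every clause has at least one true literal under this assignment.
Check each clause:
  1. (¬y9 ∨ ¬y11) — ¬y11 is true.
  2. (¬y3 ∨ y10) — y10 is true.
  3. (y6 ∨ y2) — y6 is true.
  4. (¬y3 ∨ ¬y8 ∨ ¬y10) — ¬y8 is true.
  5. (y7 ∨ ¬y5) — ¬y5 is true.
  6. (¬y5 ∨ ¬y2) — ¬y5 is true.
  7. (y1 ∨ ¬y12 ∨ y11) — y1 is true.
  8. (y11 ∨ y10) — y10 is true.
  9. (y8 ∨ y9 ∨ ¬y5) — ¬y5 is true.
  10. (¬y1 ∨ ¬y3) — ¬y3 is true.
  11. (¬y1 ∨ ¬y12 ∨ ¬y4) — ¬y4 is true.
  12. (y10 ∨ ¬y11) — y10 is true.
  13. (¬y7 ∨ ¬y12) — ¬y7 is true.
  14. (y6 ∨ ¬y2) — y6 is true.
  15. (y3 ∨ y6) — y6 is true.
  16. (¬y3 ∨ y9 ∨ y12) — y12 is true.
  17. (¬y7 ∨ y8 ∨ ¬y4) — ¬y7 is true.
  18. (¬y7 ∨ ¬y2) — ¬y7 is true.
  19. (¬y7 ∨ y11) — ¬y7 is true.
  20. (y9 ∨ ¬y3) — ¬y3 is true.
  21. (y6 ∨ ¬y8) — ¬y8 is true.
  22. (¬y3 ∨ y2 ∨ ¬y12) — ¬y3 is true.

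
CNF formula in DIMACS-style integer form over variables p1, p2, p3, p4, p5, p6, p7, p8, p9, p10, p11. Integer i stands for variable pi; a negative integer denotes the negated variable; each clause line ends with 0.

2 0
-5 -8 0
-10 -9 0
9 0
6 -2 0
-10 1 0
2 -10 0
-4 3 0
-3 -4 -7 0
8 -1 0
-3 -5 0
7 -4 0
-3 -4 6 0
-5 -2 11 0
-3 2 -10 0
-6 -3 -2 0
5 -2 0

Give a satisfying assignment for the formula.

The clause (p2) is unit: p2 must be True.
The clause (p9) is unit: p9 must be True.
Unit propagation: (~p10) forces p10 = False.
Unit propagation: (p6) forces p6 = True.
Unit propagation: (~p3) forces p3 = False.
The clause (~p4) is unit: p4 must be False.
(p5) is a unit clause, so p5 = True.
The clause (~p8) is unit: p8 must be False.
The clause (~p1) is unit: p1 must be False.
Unit propagation: (p11) forces p11 = True.
p7 is now unconstrained; take p7 = True.
Every clause has at least one true literal under this assignment.

p1=False, p2=True, p3=False, p4=False, p5=True, p6=True, p7=True, p8=False, p9=True, p10=False, p11=True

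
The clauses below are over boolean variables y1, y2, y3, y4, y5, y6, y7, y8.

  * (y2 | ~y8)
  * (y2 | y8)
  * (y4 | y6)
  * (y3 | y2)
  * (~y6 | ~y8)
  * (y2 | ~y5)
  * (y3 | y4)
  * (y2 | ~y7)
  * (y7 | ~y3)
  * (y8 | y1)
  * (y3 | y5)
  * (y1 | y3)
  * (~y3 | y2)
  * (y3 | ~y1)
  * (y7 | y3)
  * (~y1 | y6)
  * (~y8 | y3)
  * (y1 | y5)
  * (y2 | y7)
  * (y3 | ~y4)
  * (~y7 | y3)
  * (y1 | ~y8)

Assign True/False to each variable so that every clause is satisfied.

y1 = 1  y2 = 1  y3 = 1  y4 = 1  y5 = 1  y6 = 1  y7 = 1  y8 = 0

Check each clause:
  1. (y2 | ~y8) — ~y8 is true.
  2. (y8 | y2) — y2 is true.
  3. (y6 | y4) — y4 is true.
  4. (y2 | y3) — y2 is true.
  5. (~y8 | ~y6) — ~y8 is true.
  6. (~y5 | y2) — y2 is true.
  7. (y4 | y3) — y3 is true.
  8. (y2 | ~y7) — y2 is true.
  9. (~y3 | y7) — y7 is true.
  10. (y8 | y1) — y1 is true.
  11. (y3 | y5) — y3 is true.
  12. (y3 | y1) — y1 is true.
  13. (~y3 | y2) — y2 is true.
  14. (~y1 | y3) — y3 is true.
  15. (y3 | y7) — y3 is true.
  16. (~y1 | y6) — y6 is true.
  17. (~y8 | y3) — ~y8 is true.
  18. (y1 | y5) — y1 is true.
  19. (y2 | y7) — y2 is true.
  20. (y3 | ~y4) — y3 is true.
  21. (y3 | ~y7) — y3 is true.
  22. (y1 | ~y8) — ~y8 is true.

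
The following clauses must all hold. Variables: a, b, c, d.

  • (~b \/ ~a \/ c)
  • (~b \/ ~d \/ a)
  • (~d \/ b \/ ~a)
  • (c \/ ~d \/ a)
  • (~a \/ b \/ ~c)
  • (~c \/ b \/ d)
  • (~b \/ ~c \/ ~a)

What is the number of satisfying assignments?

The models are:
  a=F b=F c=F d=F
  a=F b=F c=T d=T
  a=F b=T c=F d=F
  a=F b=T c=T d=F
  a=T b=F c=F d=F
That's 5 in total.

5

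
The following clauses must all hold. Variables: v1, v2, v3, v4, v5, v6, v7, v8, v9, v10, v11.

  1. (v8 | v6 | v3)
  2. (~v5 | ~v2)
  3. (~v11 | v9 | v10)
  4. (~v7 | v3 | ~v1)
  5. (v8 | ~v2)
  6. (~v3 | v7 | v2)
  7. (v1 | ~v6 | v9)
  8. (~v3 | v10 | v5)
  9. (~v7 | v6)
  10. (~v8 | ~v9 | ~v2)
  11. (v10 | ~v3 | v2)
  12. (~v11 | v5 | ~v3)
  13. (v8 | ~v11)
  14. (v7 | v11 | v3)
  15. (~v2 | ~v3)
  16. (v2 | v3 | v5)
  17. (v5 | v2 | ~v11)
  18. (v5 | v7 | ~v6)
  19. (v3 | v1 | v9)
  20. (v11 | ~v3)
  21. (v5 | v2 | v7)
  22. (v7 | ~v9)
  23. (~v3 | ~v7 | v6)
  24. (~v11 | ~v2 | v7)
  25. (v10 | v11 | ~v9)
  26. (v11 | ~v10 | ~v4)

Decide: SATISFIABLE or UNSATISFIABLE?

Pure literal: v4 appears only negated; assign v4 = False.
Branch on v1: take v1 = True.
Try v2 = False.
Try v3 = False.
  then v7 is forced to False.
  then v11 is forced to True.
  then v8 is forced to True.
  then v5 is forced to True.
  then v9 is forced to False.
  then v10 is forced to True.
v6 is now unconstrained; take v6 = False.
So v1=True, v2=False, v3=False, v4=False, v5=True, v6=False, v7=False, v8=True, v9=False, v10=True, v11=True is a satisfying assignment.

SATISFIABLE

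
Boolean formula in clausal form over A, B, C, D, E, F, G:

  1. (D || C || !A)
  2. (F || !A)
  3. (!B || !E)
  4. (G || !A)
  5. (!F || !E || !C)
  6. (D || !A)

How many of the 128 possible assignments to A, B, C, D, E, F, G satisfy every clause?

49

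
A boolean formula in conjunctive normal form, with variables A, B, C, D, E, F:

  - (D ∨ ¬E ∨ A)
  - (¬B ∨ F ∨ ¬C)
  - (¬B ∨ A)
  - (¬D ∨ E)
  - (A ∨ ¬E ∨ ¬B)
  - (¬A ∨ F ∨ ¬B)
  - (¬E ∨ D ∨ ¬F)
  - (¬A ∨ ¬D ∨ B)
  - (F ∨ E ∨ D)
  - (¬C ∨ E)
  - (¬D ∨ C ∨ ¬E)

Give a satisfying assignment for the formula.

Branch on A: take A = False.
  then B is forced to False.
For the remaining variables, C = False, D = False, E = False, F = True works.
Every clause has at least one true literal under this assignment.

A=F, B=F, C=F, D=F, E=F, F=T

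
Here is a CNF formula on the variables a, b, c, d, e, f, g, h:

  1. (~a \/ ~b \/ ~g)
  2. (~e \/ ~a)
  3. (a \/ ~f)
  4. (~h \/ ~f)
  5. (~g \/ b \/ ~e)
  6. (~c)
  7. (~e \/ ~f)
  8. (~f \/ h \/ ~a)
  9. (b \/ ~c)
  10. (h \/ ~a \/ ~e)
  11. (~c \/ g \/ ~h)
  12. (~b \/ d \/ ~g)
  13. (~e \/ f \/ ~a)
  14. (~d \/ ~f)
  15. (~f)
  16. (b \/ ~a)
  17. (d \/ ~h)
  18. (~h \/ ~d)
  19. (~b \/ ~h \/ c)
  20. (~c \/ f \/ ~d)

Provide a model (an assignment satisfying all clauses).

a=False, b=False, c=False, d=True, e=False, f=False, g=False, h=False

The clause (~c) is unit: c must be False.
The clause (~f) is unit: f must be False.
Pure literal: a appears only negated; assign a = False.
e occurs only negated in the remaining clauses — set e = False.
Branch on b: take b = False.
The remaining clauses are satisfied by d = True, g = False, h = False.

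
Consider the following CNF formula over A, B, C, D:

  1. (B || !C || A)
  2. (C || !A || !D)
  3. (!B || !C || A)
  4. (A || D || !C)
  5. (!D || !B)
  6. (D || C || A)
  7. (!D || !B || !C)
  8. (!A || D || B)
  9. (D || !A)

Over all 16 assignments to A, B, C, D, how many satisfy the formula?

2

The models are:
  A=0 B=0 C=0 D=1
  A=1 B=0 C=1 D=1
Count: 2.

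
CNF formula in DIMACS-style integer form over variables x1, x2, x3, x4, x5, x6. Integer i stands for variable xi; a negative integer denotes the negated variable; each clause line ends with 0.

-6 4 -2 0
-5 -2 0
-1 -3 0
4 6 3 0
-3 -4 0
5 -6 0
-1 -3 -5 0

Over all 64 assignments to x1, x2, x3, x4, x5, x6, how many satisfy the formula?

14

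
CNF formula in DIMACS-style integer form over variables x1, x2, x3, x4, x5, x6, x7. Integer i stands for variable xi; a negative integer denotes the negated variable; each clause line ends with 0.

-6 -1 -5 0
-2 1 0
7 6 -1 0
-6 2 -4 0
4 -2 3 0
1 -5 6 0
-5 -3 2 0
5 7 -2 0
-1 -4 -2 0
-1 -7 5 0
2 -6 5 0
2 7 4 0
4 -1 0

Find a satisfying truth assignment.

Branch on x1: take x1 = False.
  then x2 is forced to False.
For the remaining variables, x3 = False, x4 = True, x5 = False, x6 = False, x7 = False works.

x1=F  x2=F  x3=F  x4=T  x5=F  x6=F  x7=F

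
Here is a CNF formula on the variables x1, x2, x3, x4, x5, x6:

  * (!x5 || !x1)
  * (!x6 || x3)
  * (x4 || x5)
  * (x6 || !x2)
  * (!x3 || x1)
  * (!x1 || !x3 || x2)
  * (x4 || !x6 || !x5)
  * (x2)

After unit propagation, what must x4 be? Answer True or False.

(x2) stands alone — x2 = True.
In (x6 || !x2), !x2 is now false; x6 must hold, so x6 = True.
(x3 || !x6): since x6 = True, the clause reduces to (x3). x3 = True.
(x1 || !x3) with x3 = True leaves only x1, so x1 = True.
From (!x5 || !x1) and x1 = True: x5 = False.
(x4 || x5): since x5 = False, the clause reduces to (x4). x4 = True.

True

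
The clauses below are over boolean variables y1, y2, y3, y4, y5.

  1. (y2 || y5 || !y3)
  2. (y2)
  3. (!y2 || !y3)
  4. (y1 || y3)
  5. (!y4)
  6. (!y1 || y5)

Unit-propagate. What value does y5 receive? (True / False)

(y2) is a unit clause: y2 = True.
In (!y2 || !y3), !y2 is now false; !y3 must hold, so y3 = False.
(y1 || y3): since y3 = False, the clause reduces to (y1). y1 = True.
(!y4) is a unit clause: y4 = False.
From (!y1 || y5) and y1 = True: y5 = True.

True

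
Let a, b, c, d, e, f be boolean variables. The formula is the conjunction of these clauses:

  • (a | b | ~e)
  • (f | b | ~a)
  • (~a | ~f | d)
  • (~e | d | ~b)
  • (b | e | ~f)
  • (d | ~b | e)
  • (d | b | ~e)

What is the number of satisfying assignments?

22

Split on b, then e.
  b=1, e=1: forces d=1; a, c, f free → 2^3 = 8.
  b=1, e=0: forces d=1; a, c, f free → 2^3 = 8.
  b=0, e=1: remaining (a,c,d,f) ∈ {(1,0,1,1); (1,1,1,1)} — 2.
  b=0, e=0: remaining (a,c,d,f) ∈ {(0,0,0,0); (0,0,1,0); (0,1,0,0); (0,1,1,0)} — 4.
Total: 8 + 8 + 2 + 4 = 22.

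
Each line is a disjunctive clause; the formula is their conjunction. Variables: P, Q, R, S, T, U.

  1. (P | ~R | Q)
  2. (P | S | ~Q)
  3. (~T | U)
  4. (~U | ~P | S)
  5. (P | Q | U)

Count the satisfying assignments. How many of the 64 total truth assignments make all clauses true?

Split on P, then Q.
  P=1, Q=1: R free; 4 ways for (S,T,U) × 2^1 = 8.
  P=1, Q=0: R free; 4 ways for (S,T,U) × 2^1 = 8.
  P=0, Q=1: R free; 3 ways for (S,T,U) × 2^1 = 6.
  P=0, Q=0: remaining (R,S,T,U) ∈ {(0,0,0,1); (0,0,1,1); (0,1,0,1); (0,1,1,1)} — 4.
Total: 8 + 8 + 6 + 4 = 26.

26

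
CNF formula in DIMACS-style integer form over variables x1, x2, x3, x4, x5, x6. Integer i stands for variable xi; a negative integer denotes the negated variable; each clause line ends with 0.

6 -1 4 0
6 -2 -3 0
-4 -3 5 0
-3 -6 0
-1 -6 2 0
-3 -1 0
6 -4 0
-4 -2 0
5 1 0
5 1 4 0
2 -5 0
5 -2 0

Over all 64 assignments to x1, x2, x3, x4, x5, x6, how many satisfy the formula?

3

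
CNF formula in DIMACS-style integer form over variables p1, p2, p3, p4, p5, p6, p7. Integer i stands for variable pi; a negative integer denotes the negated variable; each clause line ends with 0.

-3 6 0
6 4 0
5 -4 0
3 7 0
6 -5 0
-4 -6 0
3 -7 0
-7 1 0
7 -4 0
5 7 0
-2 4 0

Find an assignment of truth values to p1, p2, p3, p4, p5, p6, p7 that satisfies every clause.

p1=False, p2=False, p3=True, p4=False, p5=True, p6=True, p7=False

Check each clause:
  1. (p6 \/ ~p3) — p6 is true.
  2. (p6 \/ p4) — p6 is true.
  3. (p5 \/ ~p4) — ~p4 is true.
  4. (p7 \/ p3) — p3 is true.
  5. (p6 \/ ~p5) — p6 is true.
  6. (~p4 \/ ~p6) — ~p4 is true.
  7. (p3 \/ ~p7) — ~p7 is true.
  8. (p1 \/ ~p7) — ~p7 is true.
  9. (~p4 \/ p7) — ~p4 is true.
  10. (p7 \/ p5) — p5 is true.
  11. (~p2 \/ p4) — ~p2 is true.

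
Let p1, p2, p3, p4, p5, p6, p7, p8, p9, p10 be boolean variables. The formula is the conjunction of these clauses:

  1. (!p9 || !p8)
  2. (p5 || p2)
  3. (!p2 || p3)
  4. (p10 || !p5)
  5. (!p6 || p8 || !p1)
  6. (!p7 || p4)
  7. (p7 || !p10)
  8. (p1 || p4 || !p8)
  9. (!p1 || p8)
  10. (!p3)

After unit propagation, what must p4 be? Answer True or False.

True

(!p3) stands alone — p3 = False.
(p3 || !p2) with p3 = False leaves only !p2, so p2 = False.
In (p5 || p2), p2 is now false; p5 must hold, so p5 = True.
(p10 || !p5): since p5 = True, the clause reduces to (p10). p10 = True.
(p7 || !p10): since p10 = True, the clause reduces to (p7). p7 = True.
(!p7 || p4) with p7 = True leaves only p4, so p4 = True.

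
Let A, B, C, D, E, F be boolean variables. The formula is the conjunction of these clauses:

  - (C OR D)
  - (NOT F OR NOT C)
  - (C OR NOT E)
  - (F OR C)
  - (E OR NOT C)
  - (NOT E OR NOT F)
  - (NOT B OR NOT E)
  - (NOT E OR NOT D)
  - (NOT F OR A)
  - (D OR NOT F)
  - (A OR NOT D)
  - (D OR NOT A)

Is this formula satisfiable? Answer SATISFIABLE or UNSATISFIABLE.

SATISFIABLE

Branch on A: take A = True.
  then D is forced to True.
  then E is forced to False.
  then C is forced to False.
  then F is forced to True.
B is now unconstrained; take B = True.
So A=True  B=True  C=False  D=True  E=False  F=True is a satisfying assignment.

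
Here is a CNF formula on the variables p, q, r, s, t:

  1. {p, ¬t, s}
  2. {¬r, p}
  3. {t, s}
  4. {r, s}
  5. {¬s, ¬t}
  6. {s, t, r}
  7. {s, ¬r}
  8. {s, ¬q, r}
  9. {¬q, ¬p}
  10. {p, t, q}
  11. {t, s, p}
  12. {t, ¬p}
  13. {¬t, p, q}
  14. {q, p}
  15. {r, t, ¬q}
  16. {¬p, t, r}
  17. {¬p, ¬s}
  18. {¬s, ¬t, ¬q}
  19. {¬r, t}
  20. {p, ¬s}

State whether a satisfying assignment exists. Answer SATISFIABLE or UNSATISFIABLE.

UNSATISFIABLE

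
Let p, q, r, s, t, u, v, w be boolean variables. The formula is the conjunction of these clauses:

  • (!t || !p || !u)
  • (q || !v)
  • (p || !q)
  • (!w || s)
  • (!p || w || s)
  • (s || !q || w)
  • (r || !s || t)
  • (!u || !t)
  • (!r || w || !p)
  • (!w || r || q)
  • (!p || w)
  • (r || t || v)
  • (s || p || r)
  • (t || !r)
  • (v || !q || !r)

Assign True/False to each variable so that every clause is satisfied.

p=0, q=0, r=1, s=1, t=1, u=0, v=0, w=1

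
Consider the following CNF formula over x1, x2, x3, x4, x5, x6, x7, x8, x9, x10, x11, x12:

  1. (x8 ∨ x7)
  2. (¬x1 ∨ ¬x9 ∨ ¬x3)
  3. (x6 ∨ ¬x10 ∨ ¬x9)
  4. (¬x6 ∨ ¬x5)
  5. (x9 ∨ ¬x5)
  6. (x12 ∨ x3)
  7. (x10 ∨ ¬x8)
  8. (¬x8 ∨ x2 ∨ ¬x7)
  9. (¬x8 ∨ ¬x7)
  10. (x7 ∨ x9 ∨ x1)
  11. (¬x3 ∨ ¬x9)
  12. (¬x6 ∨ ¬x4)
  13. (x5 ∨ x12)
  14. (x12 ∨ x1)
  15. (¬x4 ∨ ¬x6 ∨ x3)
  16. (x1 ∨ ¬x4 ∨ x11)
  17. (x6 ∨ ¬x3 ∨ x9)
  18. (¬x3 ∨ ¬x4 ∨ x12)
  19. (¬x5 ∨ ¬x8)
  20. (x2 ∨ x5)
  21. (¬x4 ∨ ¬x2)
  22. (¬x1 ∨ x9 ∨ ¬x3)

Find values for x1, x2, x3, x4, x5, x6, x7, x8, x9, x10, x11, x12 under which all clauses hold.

Pure literal: x4 appears only negated; assign x4 = False.
x11 occurs only positively in the remaining clauses — set x11 = True.
Set x1 = False and propagate.
  then x12 is forced to True.
For the remaining variables, x2 = True, x3 = False, x5 = False, x6 = True, x7 = False, x8 = True, x9 = True, x10 = True works.
Every clause has at least one true literal under this assignment.

x1 = F, x2 = T, x3 = F, x4 = F, x5 = F, x6 = T, x7 = F, x8 = T, x9 = T, x10 = T, x11 = T, x12 = T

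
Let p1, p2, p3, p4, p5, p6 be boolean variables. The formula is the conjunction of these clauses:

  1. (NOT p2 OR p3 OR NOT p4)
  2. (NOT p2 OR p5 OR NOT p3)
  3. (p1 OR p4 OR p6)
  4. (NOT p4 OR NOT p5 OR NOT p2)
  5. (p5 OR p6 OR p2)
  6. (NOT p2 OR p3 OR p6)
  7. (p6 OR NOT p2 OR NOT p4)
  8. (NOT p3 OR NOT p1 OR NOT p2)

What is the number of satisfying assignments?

27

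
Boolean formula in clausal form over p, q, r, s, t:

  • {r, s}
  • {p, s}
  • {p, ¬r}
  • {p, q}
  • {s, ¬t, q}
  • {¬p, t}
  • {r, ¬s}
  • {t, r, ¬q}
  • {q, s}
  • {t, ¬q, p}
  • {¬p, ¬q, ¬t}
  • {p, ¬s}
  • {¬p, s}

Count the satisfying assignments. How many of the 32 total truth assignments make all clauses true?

1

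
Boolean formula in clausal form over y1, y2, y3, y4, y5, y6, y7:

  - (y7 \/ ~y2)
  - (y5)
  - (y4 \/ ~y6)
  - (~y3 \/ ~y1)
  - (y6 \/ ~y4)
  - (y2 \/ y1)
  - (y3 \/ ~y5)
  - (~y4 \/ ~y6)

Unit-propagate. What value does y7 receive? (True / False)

(y5) stands alone — y5 = True.
In (~y5 \/ y3), ~y5 is now false; y3 must hold, so y3 = True.
(~y1 \/ ~y3) with y3 = True leaves only ~y1, so y1 = False.
(y1 \/ y2): since y1 = False, the clause reduces to (y2). y2 = True.
(y7 \/ ~y2): since y2 = True, the clause reduces to (y7). y7 = True.

True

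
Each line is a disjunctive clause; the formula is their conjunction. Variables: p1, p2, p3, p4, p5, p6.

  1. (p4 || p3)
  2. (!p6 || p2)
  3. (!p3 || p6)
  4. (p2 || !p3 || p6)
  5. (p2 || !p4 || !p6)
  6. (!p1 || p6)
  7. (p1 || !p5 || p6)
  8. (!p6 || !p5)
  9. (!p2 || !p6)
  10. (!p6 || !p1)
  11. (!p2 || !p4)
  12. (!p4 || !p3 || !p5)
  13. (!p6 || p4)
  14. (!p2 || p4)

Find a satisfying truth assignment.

p1=0, p2=0, p3=0, p4=1, p5=0, p6=0

Check each clause:
  1. (p3 || p4) — p4 is true.
  2. (p2 || !p6) — !p6 is true.
  3. (!p3 || p6) — !p3 is true.
  4. (p6 || p2 || !p3) — !p3 is true.
  5. (!p4 || !p6 || p2) — !p6 is true.
  6. (!p1 || p6) — !p1 is true.
  7. (p1 || p6 || !p5) — !p5 is true.
  8. (!p5 || !p6) — !p6 is true.
  9. (!p6 || !p2) — !p6 is true.
  10. (!p1 || !p6) — !p6 is true.
  11. (!p4 || !p2) — !p2 is true.
  12. (!p3 || !p5 || !p4) — !p5 is true.
  13. (!p6 || p4) — !p6 is true.
  14. (!p2 || p4) — p4 is true.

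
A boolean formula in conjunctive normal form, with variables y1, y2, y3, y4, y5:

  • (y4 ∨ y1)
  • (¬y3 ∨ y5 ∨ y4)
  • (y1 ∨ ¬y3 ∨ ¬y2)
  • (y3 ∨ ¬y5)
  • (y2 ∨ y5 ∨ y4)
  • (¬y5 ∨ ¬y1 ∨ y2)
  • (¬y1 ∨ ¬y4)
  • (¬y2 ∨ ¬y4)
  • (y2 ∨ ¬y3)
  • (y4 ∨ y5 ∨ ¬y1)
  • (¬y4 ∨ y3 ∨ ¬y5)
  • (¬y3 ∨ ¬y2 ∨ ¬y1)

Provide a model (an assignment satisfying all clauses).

Try y1 = False.
  then y4 is forced to True.
  then y2 is forced to False.
  then y3 is forced to False.
  then y5 is forced to False.

y1 = F, y2 = F, y3 = F, y4 = T, y5 = F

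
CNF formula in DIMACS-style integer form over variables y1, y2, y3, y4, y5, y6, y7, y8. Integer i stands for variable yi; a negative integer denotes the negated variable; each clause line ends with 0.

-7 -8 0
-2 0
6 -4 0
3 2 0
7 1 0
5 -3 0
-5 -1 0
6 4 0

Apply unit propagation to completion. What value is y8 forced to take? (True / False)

(~y2) stands alone — y2 = False.
(y3 | y2) with y2 = False leaves only y3, so y3 = True.
From (y5 | ~y3) and y3 = True: y5 = True.
From (~y1 | ~y5) and y5 = True: y1 = False.
In (y7 | y1), y1 is now false; y7 must hold, so y7 = True.
(~y8 | ~y7): since y7 = True, the clause reduces to (~y8). y8 = False.

False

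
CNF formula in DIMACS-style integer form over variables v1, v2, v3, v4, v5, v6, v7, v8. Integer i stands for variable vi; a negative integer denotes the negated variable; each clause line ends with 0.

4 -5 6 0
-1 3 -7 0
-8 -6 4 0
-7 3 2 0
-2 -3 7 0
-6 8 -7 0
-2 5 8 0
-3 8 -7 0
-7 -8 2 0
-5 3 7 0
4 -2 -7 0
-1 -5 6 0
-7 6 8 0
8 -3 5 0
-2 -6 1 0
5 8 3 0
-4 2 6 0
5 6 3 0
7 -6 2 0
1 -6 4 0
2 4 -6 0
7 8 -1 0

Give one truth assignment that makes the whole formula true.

v1=F, v2=T, v3=T, v4=T, v5=T, v6=F, v7=T, v8=T

Check each clause:
  1. (v4 | ~v5 | v6) — v4 is true.
  2. (~v1 | v3 | ~v7) — v3 is true.
  3. (v4 | ~v6 | ~v8) — ~v6 is true.
  4. (~v7 | v3 | v2) — v2 is true.
  5. (v7 | ~v3 | ~v2) — v7 is true.
  6. (~v6 | ~v7 | v8) — v8 is true.
  7. (v8 | v5 | ~v2) — v8 is true.
  8. (~v3 | ~v7 | v8) — v8 is true.
  9. (v2 | ~v7 | ~v8) — v2 is true.
  10. (v3 | v7 | ~v5) — v3 is true.
  11. (v4 | ~v2 | ~v7) — v4 is true.
  12. (~v5 | v6 | ~v1) — ~v1 is true.
  13. (v8 | ~v7 | v6) — v8 is true.
  14. (~v3 | v8 | v5) — v8 is true.
  15. (~v6 | ~v2 | v1) — ~v6 is true.
  16. (v5 | v8 | v3) — v8 is true.
  17. (~v4 | v6 | v2) — v2 is true.
  18. (v3 | v5 | v6) — v3 is true.
  19. (~v6 | v2 | v7) — v2 is true.
  20. (~v6 | v1 | v4) — ~v6 is true.
  21. (v2 | ~v6 | v4) — ~v6 is true.
  22. (v7 | v8 | ~v1) — v8 is true.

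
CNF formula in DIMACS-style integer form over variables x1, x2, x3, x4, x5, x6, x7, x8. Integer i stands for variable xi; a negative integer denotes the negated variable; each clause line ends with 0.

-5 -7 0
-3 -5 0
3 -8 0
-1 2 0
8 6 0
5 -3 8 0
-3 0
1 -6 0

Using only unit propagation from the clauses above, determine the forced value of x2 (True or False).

True

Unit clause (¬x3) sets x3 = False.
(¬x8 ∨ x3) with x3 = False leaves only ¬x8, so x8 = False.
From (x6 ∨ x8) and x8 = False: x6 = True.
From (¬x6 ∨ x1) and x6 = True: x1 = True.
From (¬x1 ∨ x2) and x1 = True: x2 = True.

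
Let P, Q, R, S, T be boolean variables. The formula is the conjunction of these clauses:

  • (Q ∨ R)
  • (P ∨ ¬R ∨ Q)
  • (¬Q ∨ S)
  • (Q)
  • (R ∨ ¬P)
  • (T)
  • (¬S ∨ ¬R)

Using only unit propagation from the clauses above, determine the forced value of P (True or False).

False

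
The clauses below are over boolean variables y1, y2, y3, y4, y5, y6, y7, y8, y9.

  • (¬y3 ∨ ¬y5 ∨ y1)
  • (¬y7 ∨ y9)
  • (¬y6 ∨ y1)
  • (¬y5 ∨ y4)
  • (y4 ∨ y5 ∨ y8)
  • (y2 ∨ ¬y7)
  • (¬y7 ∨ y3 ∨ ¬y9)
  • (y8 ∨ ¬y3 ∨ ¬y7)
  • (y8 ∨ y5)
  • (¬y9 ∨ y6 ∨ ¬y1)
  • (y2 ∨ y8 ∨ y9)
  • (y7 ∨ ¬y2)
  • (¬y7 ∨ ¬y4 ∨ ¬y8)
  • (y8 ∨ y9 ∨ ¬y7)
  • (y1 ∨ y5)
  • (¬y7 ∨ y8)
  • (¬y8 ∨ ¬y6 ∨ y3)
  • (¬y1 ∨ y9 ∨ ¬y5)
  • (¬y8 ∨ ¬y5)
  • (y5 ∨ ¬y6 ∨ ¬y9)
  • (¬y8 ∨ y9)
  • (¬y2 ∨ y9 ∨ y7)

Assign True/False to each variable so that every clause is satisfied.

y1 = False  y2 = False  y3 = False  y4 = True  y5 = True  y6 = False  y7 = False  y8 = False  y9 = True

Check each clause:
  1. (¬y3 ∨ ¬y5 ∨ y1) — ¬y3 is true.
  2. (y9 ∨ ¬y7) — ¬y7 is true.
  3. (¬y6 ∨ y1) — ¬y6 is true.
  4. (y4 ∨ ¬y5) — y4 is true.
  5. (y4 ∨ y5 ∨ y8) — y4 is true.
  6. (¬y7 ∨ y2) — ¬y7 is true.
  7. (¬y9 ∨ y3 ∨ ¬y7) — ¬y7 is true.
  8. (¬y3 ∨ y8 ∨ ¬y7) — ¬y7 is true.
  9. (y8 ∨ y5) — y5 is true.
  10. (¬y1 ∨ ¬y9 ∨ y6) — ¬y1 is true.
  11. (y9 ∨ y8 ∨ y2) — y9 is true.
  12. (y7 ∨ ¬y2) — ¬y2 is true.
  13. (¬y8 ∨ ¬y4 ∨ ¬y7) — ¬y8 is true.
  14. (y9 ∨ ¬y7 ∨ y8) — y9 is true.
  15. (y1 ∨ y5) — y5 is true.
  16. (y8 ∨ ¬y7) — ¬y7 is true.
  17. (y3 ∨ ¬y8 ∨ ¬y6) — ¬y8 is true.
  18. (y9 ∨ ¬y1 ∨ ¬y5) — y9 is true.
  19. (¬y5 ∨ ¬y8) — ¬y8 is true.
  20. (¬y9 ∨ y5 ∨ ¬y6) — ¬y6 is true.
  21. (¬y8 ∨ y9) — ¬y8 is true.
  22. (y9 ∨ ¬y2 ∨ y7) — y9 is true.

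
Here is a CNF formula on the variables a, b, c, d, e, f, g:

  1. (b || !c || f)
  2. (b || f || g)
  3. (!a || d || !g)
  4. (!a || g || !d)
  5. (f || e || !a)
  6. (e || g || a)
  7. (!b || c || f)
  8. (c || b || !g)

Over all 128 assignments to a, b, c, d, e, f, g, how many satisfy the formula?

42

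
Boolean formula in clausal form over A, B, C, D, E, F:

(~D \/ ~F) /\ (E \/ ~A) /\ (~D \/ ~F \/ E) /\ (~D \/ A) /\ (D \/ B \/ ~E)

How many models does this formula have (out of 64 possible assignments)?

20

Split on D, then E.
  D=1, E=1: remaining (A,B,C,F) ∈ {(1,0,0,0); (1,0,1,0); (1,1,0,0); (1,1,1,0)} — 4.
  D=1, E=0: a clause becomes empty — 0.
  D=0, E=1: forces B=1; A, C, F free → 2^3 = 8.
  D=0, E=0: forces A=0; B, C, F free → 2^3 = 8.
Total: 4 + 0 + 8 + 8 = 20.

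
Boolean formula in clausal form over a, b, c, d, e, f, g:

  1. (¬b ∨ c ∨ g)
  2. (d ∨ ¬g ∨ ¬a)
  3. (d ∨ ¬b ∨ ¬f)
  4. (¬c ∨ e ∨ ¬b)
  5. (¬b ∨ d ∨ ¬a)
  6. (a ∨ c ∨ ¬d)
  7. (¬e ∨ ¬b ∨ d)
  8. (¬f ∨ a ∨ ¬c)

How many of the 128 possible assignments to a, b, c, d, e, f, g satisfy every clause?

51

Case analysis on b and d:
  b=1, d=1: 10 of the 32 assignments to (a,c,e,f,g) work.
  b=1, d=0: remaining (a,c,e,f,g) ∈ {(0,0,0,0,1)} — 1.
  b=0, d=1: e, g free; 5 ways for (a,c,f) × 2^2 = 20.
  b=0, d=0: e free; 10 ways for (a,c,f,g) × 2^1 = 20.
Total: 10 + 1 + 20 + 20 = 51.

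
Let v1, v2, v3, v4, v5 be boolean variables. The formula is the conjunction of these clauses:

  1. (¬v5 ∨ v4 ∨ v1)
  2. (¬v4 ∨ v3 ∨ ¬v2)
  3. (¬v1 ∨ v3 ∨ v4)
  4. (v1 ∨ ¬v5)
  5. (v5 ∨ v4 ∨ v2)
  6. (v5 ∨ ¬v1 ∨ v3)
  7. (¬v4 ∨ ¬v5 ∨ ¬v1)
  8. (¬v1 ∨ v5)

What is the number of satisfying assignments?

7

Satisfying assignments:
  v1=0 v2=0 v3=0 v4=1 v5=0
  v1=0 v2=0 v3=1 v4=1 v5=0
  v1=0 v2=1 v3=0 v4=0 v5=0
  v1=0 v2=1 v3=1 v4=0 v5=0
  v1=0 v2=1 v3=1 v4=1 v5=0
  v1=1 v2=0 v3=1 v4=0 v5=1
  v1=1 v2=1 v3=1 v4=0 v5=1
That's 7 in total.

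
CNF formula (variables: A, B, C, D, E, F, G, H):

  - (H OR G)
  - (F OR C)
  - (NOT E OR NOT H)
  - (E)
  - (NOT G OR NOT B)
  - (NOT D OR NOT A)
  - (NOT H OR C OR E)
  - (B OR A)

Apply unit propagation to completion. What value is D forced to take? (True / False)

(E) is a unit clause: E = True.
(NOT H OR NOT E) with E = True leaves only NOT H, so H = False.
From (H OR G) and H = False: G = True.
From (NOT G OR NOT B) and G = True: B = False.
From (B OR A) and B = False: A = True.
From (NOT D OR NOT A) and A = True: D = False.

False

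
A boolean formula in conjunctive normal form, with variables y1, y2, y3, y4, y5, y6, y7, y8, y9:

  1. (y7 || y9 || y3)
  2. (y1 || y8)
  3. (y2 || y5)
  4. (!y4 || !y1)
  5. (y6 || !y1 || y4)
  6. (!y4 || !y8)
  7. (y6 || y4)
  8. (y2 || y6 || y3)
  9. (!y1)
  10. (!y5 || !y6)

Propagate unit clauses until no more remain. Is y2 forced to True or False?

(!y1) stands alone — y1 = False.
From (y1 || y8) and y1 = False: y8 = True.
In (!y8 || !y4), !y8 is now false; !y4 must hold, so y4 = False.
In (y6 || y4), y4 is now false; y6 must hold, so y6 = True.
(!y5 || !y6): since y6 = True, the clause reduces to (!y5). y5 = False.
From (y2 || y5) and y5 = False: y2 = True.

True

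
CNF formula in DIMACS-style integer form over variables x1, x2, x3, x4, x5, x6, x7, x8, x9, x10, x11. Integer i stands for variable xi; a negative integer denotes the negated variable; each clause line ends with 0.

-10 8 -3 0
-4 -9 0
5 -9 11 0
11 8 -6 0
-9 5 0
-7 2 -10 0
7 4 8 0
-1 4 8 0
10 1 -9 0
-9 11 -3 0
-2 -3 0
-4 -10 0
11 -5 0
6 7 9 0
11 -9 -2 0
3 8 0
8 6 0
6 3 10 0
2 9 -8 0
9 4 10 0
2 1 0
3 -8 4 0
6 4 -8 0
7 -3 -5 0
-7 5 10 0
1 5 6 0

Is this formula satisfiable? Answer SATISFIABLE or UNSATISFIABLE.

SATISFIABLE

x11 occurs only positively in the remaining clauses — set x11 = True.
Set x1 = True and propagate.
The remaining clauses are satisfied by x2 = False, x3 = True, x4 = True, x5 = False, x6 = True, x7 = False, x8 = False, x9 = False, x10 = False.
Every clause has at least one true literal under this assignment.
So x1 = T, x2 = F, x3 = T, x4 = T, x5 = F, x6 = T, x7 = F, x8 = F, x9 = F, x10 = F, x11 = T is a satisfying assignment.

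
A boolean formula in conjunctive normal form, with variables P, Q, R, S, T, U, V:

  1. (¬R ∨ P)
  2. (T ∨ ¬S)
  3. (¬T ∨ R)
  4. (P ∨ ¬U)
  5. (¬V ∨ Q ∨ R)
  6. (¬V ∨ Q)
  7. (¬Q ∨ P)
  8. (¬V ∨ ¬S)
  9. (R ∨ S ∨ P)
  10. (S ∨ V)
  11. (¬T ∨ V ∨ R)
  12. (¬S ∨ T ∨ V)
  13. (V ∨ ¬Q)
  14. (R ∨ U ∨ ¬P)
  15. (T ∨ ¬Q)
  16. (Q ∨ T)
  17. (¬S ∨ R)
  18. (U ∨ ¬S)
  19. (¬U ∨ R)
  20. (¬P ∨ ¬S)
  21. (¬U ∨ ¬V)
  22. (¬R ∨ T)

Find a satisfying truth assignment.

P = T, Q = T, R = T, S = F, T = T, U = F, V = T

Check each clause:
  1. (¬R ∨ P) — P is true.
  2. (T ∨ ¬S) — ¬S is true.
  3. (R ∨ ¬T) — R is true.
  4. (P ∨ ¬U) — P is true.
  5. (R ∨ ¬V ∨ Q) — Q is true.
  6. (¬V ∨ Q) — Q is true.
  7. (P ∨ ¬Q) — P is true.
  8. (¬V ∨ ¬S) — ¬S is true.
  9. (R ∨ S ∨ P) — P is true.
  10. (S ∨ V) — V is true.
  11. (¬T ∨ V ∨ R) — R is true.
  12. (T ∨ ¬S ∨ V) — ¬S is true.
  13. (¬Q ∨ V) — V is true.
  14. (R ∨ ¬P ∨ U) — R is true.
  15. (T ∨ ¬Q) — T is true.
  16. (T ∨ Q) — Q is true.
  17. (R ∨ ¬S) — R is true.
  18. (U ∨ ¬S) — ¬S is true.
  19. (¬U ∨ R) — ¬U is true.
  20. (¬P ∨ ¬S) — ¬S is true.
  21. (¬V ∨ ¬U) — ¬U is true.
  22. (¬R ∨ T) — T is true.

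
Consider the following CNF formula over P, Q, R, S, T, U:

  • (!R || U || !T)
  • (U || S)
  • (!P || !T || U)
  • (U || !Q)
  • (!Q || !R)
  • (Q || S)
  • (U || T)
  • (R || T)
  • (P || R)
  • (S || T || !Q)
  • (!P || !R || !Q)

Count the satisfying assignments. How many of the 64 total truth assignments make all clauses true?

7

Split on Q, then R.
  Q=1, R=1: a clause becomes empty — 0.
  Q=1, R=0: remaining (P,S,T,U) ∈ {(1,0,1,1); (1,1,1,1)} — 2.
  Q=0, R=1: remaining (P,S,T,U) ∈ {(0,1,0,1); (0,1,1,1); (1,1,0,1); (1,1,1,1)} — 4.
  Q=0, R=0: remaining (P,S,T,U) ∈ {(1,1,1,1)} — 1.
Total: 0 + 2 + 4 + 1 = 7.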